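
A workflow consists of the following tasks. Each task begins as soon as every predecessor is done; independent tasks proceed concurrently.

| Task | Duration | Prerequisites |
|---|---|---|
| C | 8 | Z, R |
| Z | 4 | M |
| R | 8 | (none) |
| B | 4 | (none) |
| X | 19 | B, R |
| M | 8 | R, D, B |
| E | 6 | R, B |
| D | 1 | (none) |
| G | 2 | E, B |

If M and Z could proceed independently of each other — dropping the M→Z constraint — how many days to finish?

27

With the dependency in place, R→M→Z→C = 8+8+4+8 = 28 sets the finish at 28 days.
Without M→Z, Z's earliest start moves from 16 to 0.
The longest chain is now R→X = 8+19 = 27, so the plan takes 27 days.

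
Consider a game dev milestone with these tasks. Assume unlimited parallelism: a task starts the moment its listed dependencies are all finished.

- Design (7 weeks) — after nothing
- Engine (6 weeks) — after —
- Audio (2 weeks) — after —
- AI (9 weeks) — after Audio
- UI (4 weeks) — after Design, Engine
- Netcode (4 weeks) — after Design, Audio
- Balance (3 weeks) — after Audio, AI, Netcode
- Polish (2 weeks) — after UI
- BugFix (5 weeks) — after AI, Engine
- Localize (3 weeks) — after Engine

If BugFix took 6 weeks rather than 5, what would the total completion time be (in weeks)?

17

As given, the longest chain is Audio→AI→BugFix = 2+9+5 = 16, so the finish is 16 weeks.
BugFix is on the critical path; changing it to 6 makes that path 17 weeks.
No other chain overtakes it, so the finish is 17 weeks.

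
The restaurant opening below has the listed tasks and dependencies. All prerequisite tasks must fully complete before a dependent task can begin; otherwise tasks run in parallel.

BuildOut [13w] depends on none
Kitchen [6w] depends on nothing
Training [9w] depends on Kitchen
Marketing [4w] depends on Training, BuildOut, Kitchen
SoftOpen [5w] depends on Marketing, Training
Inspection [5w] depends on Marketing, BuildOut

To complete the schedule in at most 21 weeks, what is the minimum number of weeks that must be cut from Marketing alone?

Current finish: 24 weeks; target: 21.
Marketing is on every critical path, so each week cut from Marketing cuts the finish by one (this holds down to a finish of 21).
Need 24 − 21 = 3 weeks off Marketing → Marketing becomes 1 week, finish becomes 21.

3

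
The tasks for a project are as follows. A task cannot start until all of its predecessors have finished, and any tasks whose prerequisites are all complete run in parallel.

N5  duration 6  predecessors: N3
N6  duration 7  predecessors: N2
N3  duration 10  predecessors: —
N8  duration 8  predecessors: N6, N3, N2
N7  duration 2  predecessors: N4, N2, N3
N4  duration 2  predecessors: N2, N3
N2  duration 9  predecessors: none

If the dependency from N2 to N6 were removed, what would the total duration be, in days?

With the dependency in place, N2→N6→N8 = 9+7+8 = 24 sets the finish at 24 days.
Without N2→N6, N6's earliest start moves from 9 to 0.
After: N3→N8 = 10+8 = 18 → 18 days.

18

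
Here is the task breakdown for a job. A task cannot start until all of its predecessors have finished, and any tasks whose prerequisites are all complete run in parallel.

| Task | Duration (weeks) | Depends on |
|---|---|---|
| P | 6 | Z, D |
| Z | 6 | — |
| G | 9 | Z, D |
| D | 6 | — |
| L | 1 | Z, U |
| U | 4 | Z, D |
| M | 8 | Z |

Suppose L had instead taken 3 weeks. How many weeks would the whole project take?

Actual critical path: Z→G = 6+9 = 15 ⇒ 15 weeks.
L has 4 weeks of float (longest path through it is 11).
The critical path is still Z→G; finish is now 15 weeks.

15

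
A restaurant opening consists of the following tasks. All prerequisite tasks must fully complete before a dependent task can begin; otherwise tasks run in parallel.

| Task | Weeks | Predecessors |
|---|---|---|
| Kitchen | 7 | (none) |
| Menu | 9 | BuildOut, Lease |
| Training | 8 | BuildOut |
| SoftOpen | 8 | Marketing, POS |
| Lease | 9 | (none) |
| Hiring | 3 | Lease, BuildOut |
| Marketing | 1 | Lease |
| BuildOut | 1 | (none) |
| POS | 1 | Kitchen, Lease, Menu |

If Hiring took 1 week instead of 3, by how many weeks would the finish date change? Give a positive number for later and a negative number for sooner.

Actual critical path: Lease→Menu→POS→SoftOpen = 9+9+1+8 = 27 ⇒ 27 weeks.
Hiring has 15 weeks of float (longest path through it is 12).
The critical path is still Lease→Menu→POS→SoftOpen; finish is now 27 weeks.
Change in finish: 27 − 27 = +0 weeks.

0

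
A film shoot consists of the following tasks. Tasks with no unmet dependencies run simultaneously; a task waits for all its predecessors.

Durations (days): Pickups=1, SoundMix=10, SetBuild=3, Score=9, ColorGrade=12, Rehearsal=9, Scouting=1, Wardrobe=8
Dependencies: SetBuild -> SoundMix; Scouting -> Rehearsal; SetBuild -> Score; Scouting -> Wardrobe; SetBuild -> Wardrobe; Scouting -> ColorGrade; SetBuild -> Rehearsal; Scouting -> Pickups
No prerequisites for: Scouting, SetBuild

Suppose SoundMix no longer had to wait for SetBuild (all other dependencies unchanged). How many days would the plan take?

13

Before: longest chain Scouting→ColorGrade = 1+12 = 13, finish 13.
Without SetBuild→SoundMix, SoundMix's earliest start moves from 3 to 0.
After: Scouting→ColorGrade = 1+12 = 13 → 13 days.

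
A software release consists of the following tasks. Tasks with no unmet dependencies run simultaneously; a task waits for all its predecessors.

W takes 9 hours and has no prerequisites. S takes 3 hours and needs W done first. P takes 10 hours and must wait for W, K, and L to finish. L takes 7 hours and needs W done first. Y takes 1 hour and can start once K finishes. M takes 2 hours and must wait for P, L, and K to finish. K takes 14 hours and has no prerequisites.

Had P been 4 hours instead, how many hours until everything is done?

The binding path is W→L→P→M = 9+7+10+2 = 28; finish at 28 hours.
P is on the critical path; changing it to 4 makes that path 22 hours.
No other chain overtakes it, so the finish is 22 hours.

22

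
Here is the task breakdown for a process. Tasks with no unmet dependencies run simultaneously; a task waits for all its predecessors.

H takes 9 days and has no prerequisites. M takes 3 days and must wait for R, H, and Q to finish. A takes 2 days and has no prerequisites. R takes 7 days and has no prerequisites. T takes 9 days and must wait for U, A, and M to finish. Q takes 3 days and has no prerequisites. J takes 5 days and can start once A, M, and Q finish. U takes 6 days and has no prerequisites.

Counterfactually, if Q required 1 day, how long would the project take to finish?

21

Critical path before the change: H→M→T = 9+3+9 = 21 giving 21 days.
Q has 6 days of float (longest path through it is 15).
The critical path is still H→M→T; finish is now 21 days.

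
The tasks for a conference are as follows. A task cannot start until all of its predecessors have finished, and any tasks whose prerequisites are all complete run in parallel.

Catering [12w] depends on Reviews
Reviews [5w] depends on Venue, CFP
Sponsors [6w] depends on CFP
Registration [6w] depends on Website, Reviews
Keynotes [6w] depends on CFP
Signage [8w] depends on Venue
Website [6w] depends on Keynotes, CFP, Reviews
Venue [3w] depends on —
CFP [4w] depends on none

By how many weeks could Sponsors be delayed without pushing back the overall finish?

12

CFP→Keynotes→Website→Registration = 4+6+6+6 = 22 sets the makespan at 22 weeks.
Sponsors finishes as early as 10 and must finish by 22.
So Sponsors can slip 22 − 10 = 12 weeks.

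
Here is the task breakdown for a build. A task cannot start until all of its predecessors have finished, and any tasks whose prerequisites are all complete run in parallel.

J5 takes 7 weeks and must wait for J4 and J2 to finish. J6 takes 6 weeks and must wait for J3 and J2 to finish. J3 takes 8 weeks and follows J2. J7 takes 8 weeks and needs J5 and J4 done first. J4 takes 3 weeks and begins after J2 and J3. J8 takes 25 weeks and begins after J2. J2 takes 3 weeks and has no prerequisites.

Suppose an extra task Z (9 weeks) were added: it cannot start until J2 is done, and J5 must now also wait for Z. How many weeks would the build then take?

29

Originally the build takes 29 weeks.
With Z inserted, J5 now waits for max(J4, J2, Z).
New critical path: J2→J3→J4→J5→J7 = 3+8+3+7+8 = 29 ⇒ 29 weeks.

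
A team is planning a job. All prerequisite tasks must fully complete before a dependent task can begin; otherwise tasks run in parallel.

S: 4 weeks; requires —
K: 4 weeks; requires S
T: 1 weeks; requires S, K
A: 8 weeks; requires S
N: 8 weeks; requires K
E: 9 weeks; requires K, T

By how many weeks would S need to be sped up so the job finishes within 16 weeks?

2

Current finish: 18 weeks; target: 16.
S is on every critical path, so each week cut from S cuts the finish by one (this holds down to a finish of 15).
Need 18 − 16 = 2 weeks off S → S becomes 2 weeks, finish becomes 16.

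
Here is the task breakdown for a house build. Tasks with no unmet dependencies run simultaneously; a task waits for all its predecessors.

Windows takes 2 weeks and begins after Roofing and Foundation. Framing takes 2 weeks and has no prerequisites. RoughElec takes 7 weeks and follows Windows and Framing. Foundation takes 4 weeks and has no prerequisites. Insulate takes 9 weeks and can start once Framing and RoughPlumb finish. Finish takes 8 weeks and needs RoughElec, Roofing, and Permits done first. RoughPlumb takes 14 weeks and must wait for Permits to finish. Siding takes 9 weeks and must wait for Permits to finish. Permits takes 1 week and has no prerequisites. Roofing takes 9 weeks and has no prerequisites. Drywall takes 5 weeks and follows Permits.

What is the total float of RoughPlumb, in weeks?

2

The longest chain is Roofing→Windows→RoughElec→Finish = 9+2+7+8 = 26; overall finish 26 weeks.
The longest chain containing RoughPlumb totals 24 weeks.
Slack of RoughPlumb = 3 − 1 = 2 weeks.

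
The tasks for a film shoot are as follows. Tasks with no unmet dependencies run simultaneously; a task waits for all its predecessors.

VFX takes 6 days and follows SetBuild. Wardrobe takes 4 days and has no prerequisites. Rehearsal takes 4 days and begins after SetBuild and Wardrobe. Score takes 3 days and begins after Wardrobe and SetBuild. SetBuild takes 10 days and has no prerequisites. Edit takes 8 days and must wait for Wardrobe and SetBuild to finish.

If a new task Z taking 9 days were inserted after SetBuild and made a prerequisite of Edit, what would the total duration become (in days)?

27

Originally the film shoot takes 18 days.
With Z inserted, Edit now waits for max(Wardrobe, SetBuild, Z).
New critical path: SetBuild→Z→Edit = 10+9+8 = 27 ⇒ 27 days.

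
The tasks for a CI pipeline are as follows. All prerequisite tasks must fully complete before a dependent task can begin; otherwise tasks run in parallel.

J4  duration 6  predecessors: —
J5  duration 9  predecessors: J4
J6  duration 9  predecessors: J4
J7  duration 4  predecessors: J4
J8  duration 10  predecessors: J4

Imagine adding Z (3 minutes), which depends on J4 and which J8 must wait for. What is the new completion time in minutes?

Originally the job takes 16 minutes.
With Z inserted, J8 now waits for max(J4, Z).
New critical path: J4→Z→J8 = 6+3+10 = 19 ⇒ 19 minutes.

19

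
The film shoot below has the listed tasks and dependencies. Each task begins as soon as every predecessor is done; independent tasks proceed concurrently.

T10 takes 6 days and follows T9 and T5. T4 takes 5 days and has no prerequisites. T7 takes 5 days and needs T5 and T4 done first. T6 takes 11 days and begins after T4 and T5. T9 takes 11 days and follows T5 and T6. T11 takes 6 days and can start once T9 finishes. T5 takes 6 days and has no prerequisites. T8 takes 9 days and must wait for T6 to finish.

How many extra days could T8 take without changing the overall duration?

8

Critical path: T5→T6→T9→T10 = 6+11+11+6 = 34, so the finish is 34 days.
T8 finishes as early as 26 and must finish by 34.
Float = 34 − 26 = 8.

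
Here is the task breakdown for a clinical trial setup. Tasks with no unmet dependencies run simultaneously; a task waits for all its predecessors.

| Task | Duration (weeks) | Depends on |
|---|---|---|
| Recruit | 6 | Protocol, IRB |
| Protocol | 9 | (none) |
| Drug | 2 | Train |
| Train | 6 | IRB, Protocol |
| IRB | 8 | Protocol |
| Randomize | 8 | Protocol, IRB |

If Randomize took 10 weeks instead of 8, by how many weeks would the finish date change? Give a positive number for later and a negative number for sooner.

Critical path before the change: Protocol→IRB→Randomize = 9+8+8 = 25 giving 25 weeks.
Since Randomize is critical, the +2 change carries straight to that chain (now 27 weeks).
The critical path is still Protocol→IRB→Randomize; finish is now 27 weeks.
Change in finish: 27 − 25 = +2 weeks.

2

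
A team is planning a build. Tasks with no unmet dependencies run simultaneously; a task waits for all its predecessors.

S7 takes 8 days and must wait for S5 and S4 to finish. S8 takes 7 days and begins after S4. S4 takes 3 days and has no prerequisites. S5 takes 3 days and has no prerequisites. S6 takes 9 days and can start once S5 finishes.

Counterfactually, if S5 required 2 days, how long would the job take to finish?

11

Critical path before the change: S5→S6 = 3+9 = 12 giving 12 days.
S5 lies on that path, so at 2 days the path becomes 11 days.
New critical path: S4→S7 = 3+8 = 11 ⇒ 11 days.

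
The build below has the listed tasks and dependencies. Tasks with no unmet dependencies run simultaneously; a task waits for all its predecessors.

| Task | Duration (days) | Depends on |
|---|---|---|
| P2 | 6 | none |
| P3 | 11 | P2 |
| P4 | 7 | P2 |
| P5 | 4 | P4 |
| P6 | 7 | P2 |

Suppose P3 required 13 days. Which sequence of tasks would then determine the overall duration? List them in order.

Actual critical path: P2→P3 = 6+11 = 17 ⇒ 17 days.
P3 lies on that path, so at 13 days the path becomes 19 days.
That remains the longest chain; total 19 days.

P2, P3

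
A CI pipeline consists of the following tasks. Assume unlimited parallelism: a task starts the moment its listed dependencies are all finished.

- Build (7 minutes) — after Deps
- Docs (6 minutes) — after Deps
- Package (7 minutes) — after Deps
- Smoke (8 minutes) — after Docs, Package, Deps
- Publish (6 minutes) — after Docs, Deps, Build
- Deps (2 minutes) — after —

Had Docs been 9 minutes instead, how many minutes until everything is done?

19

Actual critical path: Deps→Package→Smoke = 2+7+8 = 17 ⇒ 17 minutes.
Docs is off the critical path — its longest chain is 16 minutes, giving 1 of slack.
New critical path: Deps→Docs→Smoke = 2+9+8 = 19 ⇒ 19 minutes.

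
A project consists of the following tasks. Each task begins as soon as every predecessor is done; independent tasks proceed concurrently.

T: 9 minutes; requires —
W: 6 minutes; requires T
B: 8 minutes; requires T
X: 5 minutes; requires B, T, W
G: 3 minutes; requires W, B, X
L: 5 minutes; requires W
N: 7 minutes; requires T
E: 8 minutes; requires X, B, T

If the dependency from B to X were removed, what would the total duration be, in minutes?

Before: longest chain T→B→X→E = 9+8+5+8 = 30, finish 30.
Without B→X, X's earliest start moves from 17 to 15.
New critical path: T→W→X→E = 9+6+5+8 = 28 ⇒ 28 minutes.

28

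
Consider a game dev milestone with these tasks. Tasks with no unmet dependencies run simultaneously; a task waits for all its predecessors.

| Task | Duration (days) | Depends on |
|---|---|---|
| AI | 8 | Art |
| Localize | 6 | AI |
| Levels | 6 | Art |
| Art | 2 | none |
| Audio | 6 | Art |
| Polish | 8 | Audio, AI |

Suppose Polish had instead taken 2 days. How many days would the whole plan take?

16

The binding path is Art→AI→Polish = 2+8+8 = 18; finish at 18 days.
Polish is on the critical path; changing it to 2 makes that path 12 days.
New critical path: Art→AI→Localize = 2+8+6 = 16 ⇒ 16 days.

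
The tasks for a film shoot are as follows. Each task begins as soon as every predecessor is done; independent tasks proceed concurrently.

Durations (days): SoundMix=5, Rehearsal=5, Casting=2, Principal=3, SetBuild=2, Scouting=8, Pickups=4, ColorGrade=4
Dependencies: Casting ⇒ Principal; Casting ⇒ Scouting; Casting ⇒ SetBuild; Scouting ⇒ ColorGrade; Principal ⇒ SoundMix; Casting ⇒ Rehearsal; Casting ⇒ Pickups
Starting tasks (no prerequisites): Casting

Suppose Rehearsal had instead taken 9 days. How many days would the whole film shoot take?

14

The binding path is Casting→Scouting→ColorGrade = 2+8+4 = 14; finish at 14 days.
Rehearsal has 7 days of float (longest path through it is 7).
No other chain overtakes it, so the finish is 14 days.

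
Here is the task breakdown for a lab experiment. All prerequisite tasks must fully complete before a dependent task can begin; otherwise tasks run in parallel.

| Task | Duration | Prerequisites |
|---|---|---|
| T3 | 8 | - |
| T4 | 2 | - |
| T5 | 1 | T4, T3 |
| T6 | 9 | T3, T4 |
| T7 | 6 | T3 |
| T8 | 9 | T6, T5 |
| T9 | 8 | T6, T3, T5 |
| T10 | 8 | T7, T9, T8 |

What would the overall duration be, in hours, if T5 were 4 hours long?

The binding path is T3→T6→T8→T10 = 8+9+9+8 = 34; finish at 34 hours.
T5 has 8 hours of float (longest path through it is 26).
That remains the longest chain; total 34 hours.

34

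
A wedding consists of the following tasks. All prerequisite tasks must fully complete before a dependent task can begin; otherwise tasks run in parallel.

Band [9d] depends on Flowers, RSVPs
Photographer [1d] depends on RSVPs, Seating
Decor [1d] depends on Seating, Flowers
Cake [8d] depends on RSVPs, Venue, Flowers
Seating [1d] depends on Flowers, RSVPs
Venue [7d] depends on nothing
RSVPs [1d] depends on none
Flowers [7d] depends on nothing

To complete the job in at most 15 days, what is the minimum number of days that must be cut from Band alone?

1

Current finish: 16 days; target: 15.
Band is on every critical path, so each day cut from Band cuts the finish by one (this holds down to a finish of 15).
Need 16 − 15 = 1 day off Band → Band becomes 8 days, finish becomes 15.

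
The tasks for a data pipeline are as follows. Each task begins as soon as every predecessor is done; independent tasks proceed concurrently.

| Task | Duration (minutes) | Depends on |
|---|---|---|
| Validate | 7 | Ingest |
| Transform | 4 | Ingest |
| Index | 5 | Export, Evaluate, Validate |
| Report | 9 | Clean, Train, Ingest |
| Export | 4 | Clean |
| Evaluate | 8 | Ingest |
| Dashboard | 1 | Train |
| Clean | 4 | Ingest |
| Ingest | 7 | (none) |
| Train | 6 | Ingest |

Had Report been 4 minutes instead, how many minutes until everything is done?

20

As given, the longest chain is Ingest→Train→Report = 7+6+9 = 22, so the finish is 22 minutes.
Report lies on that path, so at 4 minutes the path becomes 17 minutes.
New critical path: Ingest→Clean→Export→Index = 7+4+4+5 = 20 ⇒ 20 minutes.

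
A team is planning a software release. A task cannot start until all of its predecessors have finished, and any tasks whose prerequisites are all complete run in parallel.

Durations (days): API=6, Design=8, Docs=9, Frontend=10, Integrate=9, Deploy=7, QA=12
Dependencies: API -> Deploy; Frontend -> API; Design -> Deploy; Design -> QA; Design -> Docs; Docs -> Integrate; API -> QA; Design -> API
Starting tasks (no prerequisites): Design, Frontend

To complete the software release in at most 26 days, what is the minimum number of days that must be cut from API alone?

2

Current finish: 28 days; target: 26.
API is on every critical path, so each day cut from API cuts the finish by one (this holds down to a finish of 26).
Need 28 − 26 = 2 days off API → API becomes 4 days, finish becomes 26.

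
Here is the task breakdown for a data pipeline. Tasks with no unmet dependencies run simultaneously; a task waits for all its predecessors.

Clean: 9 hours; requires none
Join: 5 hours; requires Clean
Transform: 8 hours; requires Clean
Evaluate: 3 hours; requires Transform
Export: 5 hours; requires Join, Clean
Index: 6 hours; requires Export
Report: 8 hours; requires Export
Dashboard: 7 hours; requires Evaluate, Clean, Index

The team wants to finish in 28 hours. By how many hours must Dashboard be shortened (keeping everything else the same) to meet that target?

Current finish: 32 hours; target: 28.
Dashboard is on every critical path, so each hour cut from Dashboard cuts the finish by one (this holds down to a finish of 27).
Need 32 − 28 = 4 hours off Dashboard → Dashboard becomes 3 hours, finish becomes 28.

4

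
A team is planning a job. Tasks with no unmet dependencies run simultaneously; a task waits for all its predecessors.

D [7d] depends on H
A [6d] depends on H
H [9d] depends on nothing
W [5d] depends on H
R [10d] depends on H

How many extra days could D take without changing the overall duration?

H→R = 9+10 = 19 sets the makespan at 19 days.
Longest path through D: 16 days (earliest finish 16, latest finish 19).
Slack of D = 12 − 9 = 3 days.

3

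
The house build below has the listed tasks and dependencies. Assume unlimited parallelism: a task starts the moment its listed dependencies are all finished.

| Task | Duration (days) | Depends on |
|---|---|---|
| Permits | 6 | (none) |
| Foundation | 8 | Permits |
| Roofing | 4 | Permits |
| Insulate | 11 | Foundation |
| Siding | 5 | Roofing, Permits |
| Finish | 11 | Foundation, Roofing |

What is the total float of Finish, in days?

0

Critical path: Permits→Foundation→Insulate = 6+8+11 = 25, so the finish is 25 days.
Longest path through Finish: 25 days (earliest finish 25, latest finish 25).
So Finish can slip 25 − 25 = 0 days.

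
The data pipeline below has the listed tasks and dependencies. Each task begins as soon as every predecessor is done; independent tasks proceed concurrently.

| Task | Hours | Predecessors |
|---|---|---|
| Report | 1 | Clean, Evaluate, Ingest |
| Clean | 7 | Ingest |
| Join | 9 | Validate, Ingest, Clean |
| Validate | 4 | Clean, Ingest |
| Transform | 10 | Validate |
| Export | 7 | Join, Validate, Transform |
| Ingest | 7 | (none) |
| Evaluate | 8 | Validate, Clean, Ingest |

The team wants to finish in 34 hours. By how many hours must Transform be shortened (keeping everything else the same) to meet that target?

1

Current finish: 35 hours; target: 34.
Transform is on every critical path, so each hour cut from Transform cuts the finish by one (this holds down to a finish of 34).
Need 35 − 34 = 1 hour off Transform → Transform becomes 9 hours, finish becomes 34.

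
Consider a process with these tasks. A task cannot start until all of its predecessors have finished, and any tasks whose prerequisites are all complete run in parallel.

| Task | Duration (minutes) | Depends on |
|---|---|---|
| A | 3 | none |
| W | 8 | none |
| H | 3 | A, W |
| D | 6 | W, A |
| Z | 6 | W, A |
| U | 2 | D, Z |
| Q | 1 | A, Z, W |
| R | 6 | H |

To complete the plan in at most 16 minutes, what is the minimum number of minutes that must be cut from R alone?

Current finish: 17 minutes; target: 16.
R is on every critical path, so each minute cut from R cuts the finish by one (this holds down to a finish of 16).
Need 17 − 16 = 1 minute off R → R becomes 5 minutes, finish becomes 16.

1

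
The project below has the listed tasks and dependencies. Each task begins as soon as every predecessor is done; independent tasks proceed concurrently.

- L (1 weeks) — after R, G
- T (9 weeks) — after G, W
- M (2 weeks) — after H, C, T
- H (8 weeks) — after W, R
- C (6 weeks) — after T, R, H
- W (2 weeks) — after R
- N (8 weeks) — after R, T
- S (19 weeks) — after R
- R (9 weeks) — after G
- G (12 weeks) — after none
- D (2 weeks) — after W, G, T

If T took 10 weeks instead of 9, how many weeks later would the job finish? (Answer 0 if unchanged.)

1

Baseline: G→R→W→T→N = 12+9+2+9+8 = 40 → 40 weeks.
T is on the critical path; changing it to 10 makes that path 41 weeks.
The critical path is still G→R→W→T→N; finish is now 41 weeks.
Change in finish: 41 − 40 = +1 weeks.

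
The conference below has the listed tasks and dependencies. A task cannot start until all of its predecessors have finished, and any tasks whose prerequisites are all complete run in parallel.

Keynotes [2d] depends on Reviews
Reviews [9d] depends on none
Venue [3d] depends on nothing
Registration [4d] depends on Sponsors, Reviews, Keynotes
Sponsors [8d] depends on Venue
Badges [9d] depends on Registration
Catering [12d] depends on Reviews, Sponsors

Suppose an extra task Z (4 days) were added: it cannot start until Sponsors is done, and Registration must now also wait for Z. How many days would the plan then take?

Originally the plan takes 24 days.
With Z inserted, Registration now waits for max(Sponsors, Reviews, Keynotes, Z).
New critical path: Venue→Sponsors→Z→Registration→Badges = 3+8+4+4+9 = 28 ⇒ 28 days.

28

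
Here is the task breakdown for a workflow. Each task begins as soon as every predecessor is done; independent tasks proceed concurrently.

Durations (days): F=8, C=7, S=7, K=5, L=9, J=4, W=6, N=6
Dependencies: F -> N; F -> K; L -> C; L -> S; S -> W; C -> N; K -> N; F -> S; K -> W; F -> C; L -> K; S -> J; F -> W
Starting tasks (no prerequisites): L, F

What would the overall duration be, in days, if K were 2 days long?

22

As given, the longest chain is L→S→W = 9+7+6 = 22, so the finish is 22 days.
K has 2 days of float (longest path through it is 20).
The critical path is still L→S→W; finish is now 22 days.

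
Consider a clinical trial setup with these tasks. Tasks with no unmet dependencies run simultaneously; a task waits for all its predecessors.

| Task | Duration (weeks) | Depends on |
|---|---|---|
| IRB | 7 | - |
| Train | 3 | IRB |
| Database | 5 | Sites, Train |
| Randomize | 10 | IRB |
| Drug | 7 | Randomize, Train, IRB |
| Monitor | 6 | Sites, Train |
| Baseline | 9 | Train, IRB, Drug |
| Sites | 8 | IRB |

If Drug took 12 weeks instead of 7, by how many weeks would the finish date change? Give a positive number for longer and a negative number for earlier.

Baseline: IRB→Randomize→Drug→Baseline = 7+10+7+9 = 33 → 33 weeks.
Since Drug is critical, the +5 change carries straight to that chain (now 38 weeks).
No other chain overtakes it, so the finish is 38 weeks.
Change in finish: 38 − 33 = +5 weeks.

5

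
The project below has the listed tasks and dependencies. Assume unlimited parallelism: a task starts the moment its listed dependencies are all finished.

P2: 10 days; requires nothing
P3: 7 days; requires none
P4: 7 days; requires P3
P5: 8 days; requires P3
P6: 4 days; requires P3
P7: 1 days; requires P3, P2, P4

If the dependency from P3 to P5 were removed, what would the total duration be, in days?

Original critical path: P3→P4→P7 = 7+7+1 = 15 ⇒ 15 days.
Without P3→P5, P5's earliest start moves from 7 to 0.
The longest chain is now P3→P4→P7 = 7+7+1 = 15, so the project takes 15 days.

15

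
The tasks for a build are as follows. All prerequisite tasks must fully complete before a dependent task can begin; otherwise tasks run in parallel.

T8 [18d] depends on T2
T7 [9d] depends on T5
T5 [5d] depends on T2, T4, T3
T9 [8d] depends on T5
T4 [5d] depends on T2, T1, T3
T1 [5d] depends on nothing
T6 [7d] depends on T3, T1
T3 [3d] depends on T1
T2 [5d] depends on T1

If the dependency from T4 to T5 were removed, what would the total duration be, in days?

Before: longest chain T1→T2→T4→T5→T7 = 5+5+5+5+9 = 29, finish 29.
Without T4→T5, T5's earliest start moves from 15 to 10.
After: T1→T2→T8 = 5+5+18 = 28 → 28 days.

28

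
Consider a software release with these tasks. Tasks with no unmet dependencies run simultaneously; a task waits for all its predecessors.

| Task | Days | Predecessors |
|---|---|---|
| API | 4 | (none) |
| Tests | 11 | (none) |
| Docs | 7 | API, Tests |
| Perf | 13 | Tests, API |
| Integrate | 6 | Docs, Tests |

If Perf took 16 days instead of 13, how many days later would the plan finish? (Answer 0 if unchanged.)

Baseline: Tests→Perf = 11+13 = 24 → 24 days.
Perf is on the critical path; changing it to 16 makes that path 27 days.
No other chain overtakes it, so the finish is 27 days.
Change in finish: 27 − 24 = +3 days.

3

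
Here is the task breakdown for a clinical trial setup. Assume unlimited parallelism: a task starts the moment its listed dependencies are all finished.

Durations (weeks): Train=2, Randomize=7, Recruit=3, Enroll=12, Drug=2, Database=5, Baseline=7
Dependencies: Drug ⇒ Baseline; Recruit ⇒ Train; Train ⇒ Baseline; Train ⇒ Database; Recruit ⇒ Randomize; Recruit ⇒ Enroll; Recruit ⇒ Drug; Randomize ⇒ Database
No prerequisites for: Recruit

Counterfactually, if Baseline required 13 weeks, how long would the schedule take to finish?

18

As given, the longest chain is Recruit→Randomize→Database = 3+7+5 = 15, so the finish is 15 weeks.
Baseline is off the critical path — its longest chain is 12 weeks, giving 3 of slack.
New critical path: Recruit→Train→Baseline = 3+2+13 = 18 ⇒ 18 weeks.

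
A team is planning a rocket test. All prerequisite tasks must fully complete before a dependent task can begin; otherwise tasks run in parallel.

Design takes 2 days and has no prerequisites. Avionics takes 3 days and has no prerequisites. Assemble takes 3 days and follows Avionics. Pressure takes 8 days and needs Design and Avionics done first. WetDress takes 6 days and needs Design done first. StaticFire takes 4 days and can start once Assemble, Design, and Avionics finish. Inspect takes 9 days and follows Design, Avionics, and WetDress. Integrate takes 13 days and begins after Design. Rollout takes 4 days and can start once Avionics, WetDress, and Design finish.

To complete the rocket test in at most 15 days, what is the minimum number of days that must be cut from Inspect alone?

Current finish: 17 days; target: 15.
Inspect is on every critical path, so each day cut from Inspect cuts the finish by one (this holds down to a finish of 15).
Need 17 − 15 = 2 days off Inspect → Inspect becomes 7 days, finish becomes 15.

2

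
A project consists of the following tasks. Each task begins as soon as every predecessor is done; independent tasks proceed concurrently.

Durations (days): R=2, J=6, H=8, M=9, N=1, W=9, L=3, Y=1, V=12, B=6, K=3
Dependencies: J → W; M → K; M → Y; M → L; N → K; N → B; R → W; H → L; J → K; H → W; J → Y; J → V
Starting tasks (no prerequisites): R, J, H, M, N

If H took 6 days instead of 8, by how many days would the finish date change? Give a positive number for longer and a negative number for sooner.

The binding path is J→V = 6+12 = 18; finish at 18 days.
H is off the critical path — its longest chain is 17 days, giving 1 of slack.
No other chain overtakes it, so the finish is 18 days.
Change in finish: 18 − 18 = +0 days.

0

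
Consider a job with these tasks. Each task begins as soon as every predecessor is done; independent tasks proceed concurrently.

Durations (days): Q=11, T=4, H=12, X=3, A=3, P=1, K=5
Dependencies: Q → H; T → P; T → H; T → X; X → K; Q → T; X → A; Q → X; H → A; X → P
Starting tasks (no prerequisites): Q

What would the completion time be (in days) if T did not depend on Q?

With the dependency in place, Q→T→H→A = 11+4+12+3 = 30 sets the finish at 30 days.
Without Q→T, T's earliest start moves from 11 to 0.
New critical path: Q→H→A = 11+12+3 = 26 ⇒ 26 days.

26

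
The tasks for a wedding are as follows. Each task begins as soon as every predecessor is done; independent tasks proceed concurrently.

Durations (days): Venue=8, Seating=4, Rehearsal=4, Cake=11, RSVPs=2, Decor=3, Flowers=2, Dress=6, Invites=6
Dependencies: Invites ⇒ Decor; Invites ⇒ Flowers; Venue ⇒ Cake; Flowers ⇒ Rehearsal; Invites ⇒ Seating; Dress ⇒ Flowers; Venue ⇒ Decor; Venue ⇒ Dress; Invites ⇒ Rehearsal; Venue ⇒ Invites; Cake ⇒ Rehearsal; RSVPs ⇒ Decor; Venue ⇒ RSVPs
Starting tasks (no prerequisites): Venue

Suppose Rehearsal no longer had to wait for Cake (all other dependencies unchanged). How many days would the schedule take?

20

Original critical path: Venue→Cake→Rehearsal = 8+11+4 = 23 ⇒ 23 days.
Without Cake→Rehearsal, Rehearsal's earliest start moves from 19 to 16.
After: Venue→Invites→Flowers→Rehearsal = 8+6+2+4 = 20 → 20 days.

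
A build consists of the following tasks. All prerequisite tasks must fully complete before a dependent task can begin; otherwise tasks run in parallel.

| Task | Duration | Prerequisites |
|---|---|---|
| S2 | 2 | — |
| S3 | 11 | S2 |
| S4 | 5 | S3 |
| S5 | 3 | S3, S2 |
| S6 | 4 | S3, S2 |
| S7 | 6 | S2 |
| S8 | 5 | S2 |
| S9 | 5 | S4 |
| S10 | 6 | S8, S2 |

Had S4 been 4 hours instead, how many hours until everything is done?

The binding path is S2→S3→S4→S9 = 2+11+5+5 = 23; finish at 23 hours.
S4 lies on that path, so at 4 hours the path becomes 22 hours.
No other chain overtakes it, so the finish is 22 hours.

22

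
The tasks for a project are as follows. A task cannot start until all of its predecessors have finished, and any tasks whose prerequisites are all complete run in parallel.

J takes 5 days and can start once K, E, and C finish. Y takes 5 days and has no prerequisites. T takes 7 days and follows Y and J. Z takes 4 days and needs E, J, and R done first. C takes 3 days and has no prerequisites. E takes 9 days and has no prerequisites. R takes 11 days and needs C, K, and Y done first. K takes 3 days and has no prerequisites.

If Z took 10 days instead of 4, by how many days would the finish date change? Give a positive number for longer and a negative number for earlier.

5

As given, the longest chain is E→J→T = 9+5+7 = 21, so the finish is 21 days.
Z is off the critical path — its longest chain is 20 days, giving 1 of slack.
Now Y→R→Z = 5+11+10 = 26 is longest, so the finish becomes 26 days.
Change in finish: 26 − 21 = +5 days.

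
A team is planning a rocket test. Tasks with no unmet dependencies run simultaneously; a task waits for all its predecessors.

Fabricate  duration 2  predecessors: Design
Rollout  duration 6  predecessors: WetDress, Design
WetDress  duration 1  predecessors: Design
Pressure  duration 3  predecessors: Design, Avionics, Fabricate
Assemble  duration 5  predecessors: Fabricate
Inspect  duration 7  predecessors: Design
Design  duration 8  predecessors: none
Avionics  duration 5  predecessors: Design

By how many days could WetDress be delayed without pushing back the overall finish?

Critical path: Design→Avionics→Pressure = 8+5+3 = 16, so the finish is 16 days.
Longest path through WetDress: 15 days (earliest finish 9, latest finish 10).
Float = 16 − 15 = 1.

1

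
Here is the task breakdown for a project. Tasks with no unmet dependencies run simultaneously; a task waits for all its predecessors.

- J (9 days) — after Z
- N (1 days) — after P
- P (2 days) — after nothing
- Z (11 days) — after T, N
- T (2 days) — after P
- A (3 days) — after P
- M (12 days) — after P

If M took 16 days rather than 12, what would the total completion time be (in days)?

24

Baseline: P→T→Z→J = 2+2+11+9 = 24 → 24 days.
The longest path through M is only 14 days, so M has float 10.
That remains the longest chain; total 24 days.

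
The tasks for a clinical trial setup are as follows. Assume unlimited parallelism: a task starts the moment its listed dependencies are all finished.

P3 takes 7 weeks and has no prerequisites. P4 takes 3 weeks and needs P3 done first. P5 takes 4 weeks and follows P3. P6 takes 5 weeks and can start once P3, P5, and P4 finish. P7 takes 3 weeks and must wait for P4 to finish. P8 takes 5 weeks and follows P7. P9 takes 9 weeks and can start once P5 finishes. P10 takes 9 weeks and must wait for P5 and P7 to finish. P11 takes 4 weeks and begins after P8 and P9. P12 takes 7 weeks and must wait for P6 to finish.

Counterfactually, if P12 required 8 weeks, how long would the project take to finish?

Actual critical path: P3→P5→P9→P11 = 7+4+9+4 = 24 ⇒ 24 weeks.
P12 has 1 week of float (longest path through it is 23).
New critical path: P3→P5→P6→P12 = 7+4+5+8 = 24 ⇒ 24 weeks.

24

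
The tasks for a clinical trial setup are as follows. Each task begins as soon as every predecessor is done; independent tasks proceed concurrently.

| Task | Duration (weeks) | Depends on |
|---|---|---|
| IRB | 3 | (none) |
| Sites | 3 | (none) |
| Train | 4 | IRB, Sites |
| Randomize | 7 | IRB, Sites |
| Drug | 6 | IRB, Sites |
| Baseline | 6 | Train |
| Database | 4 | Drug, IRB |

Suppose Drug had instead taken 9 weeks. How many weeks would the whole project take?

Actual critical path: IRB→Drug→Database = 3+6+4 = 13 ⇒ 13 weeks.
Drug is on the critical path; changing it to 9 makes that path 16 weeks.
No other chain overtakes it, so the finish is 16 weeks.

16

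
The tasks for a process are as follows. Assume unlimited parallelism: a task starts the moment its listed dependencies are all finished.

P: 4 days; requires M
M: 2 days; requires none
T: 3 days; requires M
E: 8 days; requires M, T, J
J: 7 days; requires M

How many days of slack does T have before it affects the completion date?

Critical path: M→J→E = 2+7+8 = 17, so the finish is 17 days.
The longest chain containing T totals 13 days.
Float = 17 − 13 = 4.

4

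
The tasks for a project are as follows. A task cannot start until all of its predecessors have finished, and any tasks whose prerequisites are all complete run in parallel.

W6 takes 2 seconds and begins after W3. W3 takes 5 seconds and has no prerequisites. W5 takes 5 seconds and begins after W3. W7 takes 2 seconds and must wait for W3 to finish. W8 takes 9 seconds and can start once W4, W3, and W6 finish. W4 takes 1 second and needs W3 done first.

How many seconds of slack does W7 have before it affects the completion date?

The longest chain is W3→W6→W8 = 5+2+9 = 16; overall finish 16 seconds.
The longest chain containing W7 totals 7 seconds.
So W7 can slip 16 − 7 = 9 seconds.

9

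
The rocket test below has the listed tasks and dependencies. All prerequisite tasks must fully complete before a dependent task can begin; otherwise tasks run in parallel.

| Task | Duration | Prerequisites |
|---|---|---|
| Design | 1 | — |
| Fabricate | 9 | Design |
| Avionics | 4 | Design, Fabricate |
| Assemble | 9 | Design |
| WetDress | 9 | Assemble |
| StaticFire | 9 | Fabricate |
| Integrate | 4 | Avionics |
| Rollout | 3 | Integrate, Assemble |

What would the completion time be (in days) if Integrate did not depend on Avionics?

With the dependency in place, Design→Fabricate→Avionics→Integrate→Rollout = 1+9+4+4+3 = 21 sets the finish at 21 days.
Without Avionics→Integrate, Integrate's earliest start moves from 14 to 0.
After: Design→Fabricate→StaticFire = 1+9+9 = 19 → 19 days.

19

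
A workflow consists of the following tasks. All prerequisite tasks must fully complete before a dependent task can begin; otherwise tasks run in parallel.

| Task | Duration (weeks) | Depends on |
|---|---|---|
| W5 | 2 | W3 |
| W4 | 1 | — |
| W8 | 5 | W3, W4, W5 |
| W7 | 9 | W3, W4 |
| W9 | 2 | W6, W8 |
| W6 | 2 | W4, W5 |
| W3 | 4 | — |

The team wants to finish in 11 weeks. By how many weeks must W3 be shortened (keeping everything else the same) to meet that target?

Current finish: 13 weeks; target: 11.
W3 is on every critical path, so each week cut from W3 cuts the finish by one (this holds down to a finish of 10).
Need 13 − 11 = 2 weeks off W3 → W3 becomes 2 weeks, finish becomes 11.

2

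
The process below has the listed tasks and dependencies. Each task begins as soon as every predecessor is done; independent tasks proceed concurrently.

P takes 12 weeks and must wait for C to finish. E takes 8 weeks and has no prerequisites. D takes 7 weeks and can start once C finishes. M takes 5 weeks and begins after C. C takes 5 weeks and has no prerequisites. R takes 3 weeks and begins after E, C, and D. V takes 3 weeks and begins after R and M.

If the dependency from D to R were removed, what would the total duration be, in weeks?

17

With the dependency in place, C→D→R→V = 5+7+3+3 = 18 sets the finish at 18 weeks.
Without D→R, R's earliest start moves from 12 to 8.
The longest chain is now C→P = 5+12 = 17, so the schedule takes 17 weeks.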